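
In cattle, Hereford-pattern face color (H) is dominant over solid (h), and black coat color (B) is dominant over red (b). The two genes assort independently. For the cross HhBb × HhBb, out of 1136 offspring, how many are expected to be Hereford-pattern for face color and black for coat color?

Dihybrid cross HhBb × HhBb — consider each gene separately:
face color: Hh × Hh → 1 HH, 2 Hh, 1 hh → 3 H_ : 1 hh (out of 4)
coat color: Bb × Bb → 1 BB, 2 Bb, 1 bb → 3 B_ : 1 bb (out of 4)
Looking for: Hereford-pattern (H_) and black (B_)
P(Hereford-pattern) = 3/4, P(black) = 3/4
P(both) = 3/4 × 3/4 = 9/16
Expected count = 9/16 × 1136 = 639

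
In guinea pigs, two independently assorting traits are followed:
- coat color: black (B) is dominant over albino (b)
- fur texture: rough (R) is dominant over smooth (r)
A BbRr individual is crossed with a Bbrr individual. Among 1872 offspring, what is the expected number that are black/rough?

Dihybrid cross BbRr × Bbrr — consider each gene separately:
coat color: Bb × Bb → 1 BB, 2 Bb, 1 bb → 3 B_ : 1 bb (out of 4)
fur texture: Rr × rr → 2 Rr, 2 rr → 2 R_ : 2 rr (out of 4)
Combine (counts out of 4 × 4 = 16): black/rough (B_R_) = 3×2 = 6; black/smooth (B_rr) = 3×2 = 6; albino/rough (bbR_) = 1×2 = 2; albino/smooth (bbrr) = 1×2 = 2
Phenotype counts (out of 16): 6 black/rough, 6 black/smooth, 2 albino/rough, 2 albino/smooth
black/rough: 6 out of 16 → fraction 3/8
Expected count = 3/8 × 1872 = 702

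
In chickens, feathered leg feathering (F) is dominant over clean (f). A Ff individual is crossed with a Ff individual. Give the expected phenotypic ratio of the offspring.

Punnett square for Ff × Ff:
Offspring genotypes: 1 FF, 2 Ff, 1 ff
feathered: 3, clean: 1
Ratio: 3:1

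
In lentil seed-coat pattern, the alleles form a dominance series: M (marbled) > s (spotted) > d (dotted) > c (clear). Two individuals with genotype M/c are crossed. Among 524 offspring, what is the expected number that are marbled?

Cross: M/c × M/c
Allele dominance: M > s > d > c
Offspring genotypes: 1 M/M, 2 M/c, 1 c/c
Phenotype counts: 3 marbled, 1 clear
marbled: 3 out of 4 → fraction 3/4
Expected count = 3/4 × 524 = 393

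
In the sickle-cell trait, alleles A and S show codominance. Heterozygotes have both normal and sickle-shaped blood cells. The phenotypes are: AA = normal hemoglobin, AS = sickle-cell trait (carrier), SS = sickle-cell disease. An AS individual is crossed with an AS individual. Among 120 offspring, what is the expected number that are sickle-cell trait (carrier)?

Punnett square for AS × AS:
Offspring genotypes: 1 AA, 2 AS, 1 SS
Phenotype counts: 1 normal hemoglobin, 2 sickle-cell trait (carrier), 1 sickle-cell disease
sickle-cell trait (carrier): 2 out of 4 → fraction 1/2
Expected count = 1/2 × 120 = 60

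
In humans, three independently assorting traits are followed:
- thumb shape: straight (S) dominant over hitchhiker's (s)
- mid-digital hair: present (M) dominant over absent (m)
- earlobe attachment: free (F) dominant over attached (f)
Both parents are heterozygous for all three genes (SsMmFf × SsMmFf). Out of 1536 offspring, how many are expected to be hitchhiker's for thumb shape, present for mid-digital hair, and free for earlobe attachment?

Trihybrid cross: SsMmFf × SsMmFf
Each trait segregates independently with a 3:1 phenotypic ratio, so each gene contributes 3/4 (dominant) or 1/4 (recessive).
Target: hitchhiker's (thumb shape), present (mid-digital hair), free (earlobe attachment)
Probability = product of independent per-trait probabilities
= 1/4 × 3/4 × 3/4 = 9/64
Expected count = 9/64 × 1536 = 216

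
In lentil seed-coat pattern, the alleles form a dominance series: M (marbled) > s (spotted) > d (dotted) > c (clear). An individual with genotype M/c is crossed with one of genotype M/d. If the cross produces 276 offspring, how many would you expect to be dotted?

Cross: M/c × M/d
Allele dominance: M > s > d > c
Offspring genotypes: 1 M/M, 1 M/d, 1 M/c, 1 d/c
Phenotype counts: 3 marbled, 1 dotted
dotted: 1 out of 4 → fraction 1/4
Expected count = 1/4 × 276 = 69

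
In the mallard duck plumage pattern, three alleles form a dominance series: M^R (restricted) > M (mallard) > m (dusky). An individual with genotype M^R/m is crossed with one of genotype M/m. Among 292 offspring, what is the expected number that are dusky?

Cross: M^R/m × M/m
Allele dominance: M^R > M > m
Offspring genotypes: 1 M^R/M, 1 M^R/m, 1 M/m, 1 m/m
Phenotype counts: 2 restricted, 1 mallard, 1 dusky
dusky: 1 out of 4 → fraction 1/4
Expected count = 1/4 × 292 = 73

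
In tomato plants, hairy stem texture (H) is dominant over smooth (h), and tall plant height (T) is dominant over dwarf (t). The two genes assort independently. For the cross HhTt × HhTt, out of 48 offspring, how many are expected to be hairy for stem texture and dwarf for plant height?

Dihybrid cross HhTt × HhTt — consider each gene separately:
stem texture: Hh × Hh → 1 HH, 2 Hh, 1 hh → 3 H_ : 1 hh (out of 4)
plant height: Tt × Tt → 1 TT, 2 Tt, 1 tt → 3 T_ : 1 tt (out of 4)
Looking for: hairy (H_) and dwarf (tt)
P(hairy) = 3/4, P(dwarf) = 1/4
P(both) = 3/4 × 1/4 = 3/16
Expected count = 3/16 × 48 = 9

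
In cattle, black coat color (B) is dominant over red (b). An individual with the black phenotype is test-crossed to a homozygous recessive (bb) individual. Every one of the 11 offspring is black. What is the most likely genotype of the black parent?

Test cross: ? × bb
All offspring are black.
If the unknown parent were heterozygous (Bb), about half of 11 offspring would be red; none are. The unknown parent is most likely homozygous dominant (BB).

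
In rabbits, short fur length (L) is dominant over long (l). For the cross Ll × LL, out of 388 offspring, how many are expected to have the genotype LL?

Punnett square for Ll × LL:
Offspring genotypes: 2 LL, 2 Ll
Total offspring: 4
Count with target: 2
Probability: 2/4 = 1/2
Expected count = 1/2 × 388 = 194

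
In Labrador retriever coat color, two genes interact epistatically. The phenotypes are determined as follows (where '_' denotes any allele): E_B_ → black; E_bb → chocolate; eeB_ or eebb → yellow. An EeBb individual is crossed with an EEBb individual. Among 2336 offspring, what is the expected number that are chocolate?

Cross: EeBb × EEBb — consider each gene separately:
E gene: Ee × EE → 2 EE, 2 Ee → 4 E_ (out of 4)
B gene: Bb × Bb → 1 BB, 2 Bb, 1 bb → 3 B_ : 1 bb (out of 4)
Genotype classes (out of 4 × 4 = 16): E_B_ = 4×3 = 12; E_bb = 4×1 = 4
Apply the phenotype rules: E_B_ (12) → black; E_bb (4) → chocolate
Phenotype counts (out of 16): 12 black, 4 chocolate
chocolate: 4 out of 16 → fraction 1/4
Expected count = 1/4 × 2336 = 584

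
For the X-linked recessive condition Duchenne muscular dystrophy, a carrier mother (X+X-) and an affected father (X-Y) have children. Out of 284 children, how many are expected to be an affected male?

Cross: X+X- × X-Y
Offspring: 1 X+X-, 1 X+Y, 1 X-X-, 1 X-Y
Probability of an affected male: 1/4
Expected count = 1/4 × 284 = 71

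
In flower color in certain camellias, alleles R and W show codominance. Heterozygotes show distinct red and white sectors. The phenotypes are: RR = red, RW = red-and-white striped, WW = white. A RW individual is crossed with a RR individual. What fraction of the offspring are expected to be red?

Punnett square for RW × RR:
Offspring genotypes: 2 RR, 2 RW
Phenotype counts: 2 red, 2 red-and-white striped
red: 2 out of 4
Probability: 2/4 = 1/2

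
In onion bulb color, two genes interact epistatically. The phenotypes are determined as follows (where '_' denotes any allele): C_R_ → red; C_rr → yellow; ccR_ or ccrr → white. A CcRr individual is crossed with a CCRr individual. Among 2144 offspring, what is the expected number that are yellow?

Cross: CcRr × CCRr — consider each gene separately:
C gene: Cc × CC → 2 CC, 2 Cc → 4 C_ (out of 4)
R gene: Rr × Rr → 1 RR, 2 Rr, 1 rr → 3 R_ : 1 rr (out of 4)
Genotype classes (out of 4 × 4 = 16): C_R_ = 4×3 = 12; C_rr = 4×1 = 4
Apply the phenotype rules: C_R_ (12) → red; C_rr (4) → yellow
Phenotype counts (out of 16): 12 red, 4 yellow
yellow: 4 out of 16 → fraction 1/4
Expected count = 1/4 × 2144 = 536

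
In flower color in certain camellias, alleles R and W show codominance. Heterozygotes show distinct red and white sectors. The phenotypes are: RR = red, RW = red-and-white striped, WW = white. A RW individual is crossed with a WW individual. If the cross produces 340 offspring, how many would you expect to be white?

Punnett square for RW × WW:
Offspring genotypes: 2 RW, 2 WW
Phenotype counts: 2 red-and-white striped, 2 white
white: 2 out of 4 → fraction 1/2
Expected count = 1/2 × 340 = 170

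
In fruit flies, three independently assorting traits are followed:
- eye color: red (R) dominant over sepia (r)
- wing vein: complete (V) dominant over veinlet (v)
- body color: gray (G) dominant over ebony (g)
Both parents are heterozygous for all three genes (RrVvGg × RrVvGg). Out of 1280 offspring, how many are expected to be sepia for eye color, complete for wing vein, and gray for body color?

Trihybrid cross: RrVvGg × RrVvGg
Each trait segregates independently with a 3:1 phenotypic ratio, so each gene contributes 3/4 (dominant) or 1/4 (recessive).
Target: sepia (eye color), complete (wing vein), gray (body color)
Probability = product of independent per-trait probabilities
= 1/4 × 3/4 × 3/4 = 9/64
Expected count = 9/64 × 1280 = 180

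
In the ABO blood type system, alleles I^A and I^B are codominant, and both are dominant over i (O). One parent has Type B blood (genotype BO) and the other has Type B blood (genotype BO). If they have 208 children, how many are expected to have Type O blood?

Cross: BO × BO
Possible offspring genotypes: 1 BB, 2 BO, 1 OO
Blood type counts: 3 Type B, 1 Type O
Probability of Type O: 1/4
Expected count = 1/4 × 208 = 52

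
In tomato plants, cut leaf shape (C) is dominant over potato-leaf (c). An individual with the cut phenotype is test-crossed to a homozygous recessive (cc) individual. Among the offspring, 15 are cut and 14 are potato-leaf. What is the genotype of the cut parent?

Test cross: ? × cc
Offspring: 15 cut, 14 potato-leaf — approximately 1:1.
A 1:1 ratio in a test cross indicates the unknown parent is heterozygous (Cc).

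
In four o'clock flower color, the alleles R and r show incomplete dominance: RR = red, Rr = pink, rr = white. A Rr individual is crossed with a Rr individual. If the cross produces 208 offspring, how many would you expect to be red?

Punnett square for Rr × Rr:
Offspring genotypes: 1 RR, 2 Rr, 1 rr
Phenotype counts: 1 red, 2 pink, 1 white
red: 1 out of 4 → fraction 1/4
Expected count = 1/4 × 208 = 52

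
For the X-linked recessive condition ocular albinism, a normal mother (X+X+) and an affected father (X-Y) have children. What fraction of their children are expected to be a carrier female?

Cross: X+X+ × X-Y
Offspring: 2 X+X-, 2 X+Y
Probability of a carrier female: 2/4 = 1/2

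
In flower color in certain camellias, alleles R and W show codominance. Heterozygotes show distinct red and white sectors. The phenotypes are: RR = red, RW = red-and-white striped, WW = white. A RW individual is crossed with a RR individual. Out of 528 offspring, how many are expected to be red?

Punnett square for RW × RR:
Offspring genotypes: 2 RR, 2 RW
Phenotype counts: 2 red, 2 red-and-white striped
red: 2 out of 4 → fraction 1/2
Expected count = 1/2 × 528 = 264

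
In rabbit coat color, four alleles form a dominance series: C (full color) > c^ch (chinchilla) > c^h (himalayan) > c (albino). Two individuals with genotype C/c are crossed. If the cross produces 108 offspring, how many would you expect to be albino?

Cross: C/c × C/c
Allele dominance: C > c^ch > c^h > c
Offspring genotypes: 1 C/C, 2 C/c, 1 c/c
Phenotype counts: 3 full color, 1 albino
albino: 1 out of 4 → fraction 1/4
Expected count = 1/4 × 108 = 27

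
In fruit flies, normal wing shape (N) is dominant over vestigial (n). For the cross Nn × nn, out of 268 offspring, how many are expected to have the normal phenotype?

Punnett square for Nn × nn:
Offspring genotypes: 2 Nn, 2 nn
Total offspring: 4
Count with target: 2
Probability: 2/4 = 1/2
Expected count = 1/2 × 268 = 134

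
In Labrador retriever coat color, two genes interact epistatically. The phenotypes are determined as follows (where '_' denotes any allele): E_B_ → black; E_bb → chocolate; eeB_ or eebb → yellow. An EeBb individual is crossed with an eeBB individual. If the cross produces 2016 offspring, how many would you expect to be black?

Cross: EeBb × eeBB — consider each gene separately:
E gene: Ee × ee → 2 Ee, 2 ee → 2 E_ : 2 ee (out of 4)
B gene: Bb × BB → 2 BB, 2 Bb → 4 B_ (out of 4)
Genotype classes (out of 4 × 4 = 16): E_B_ = 2×4 = 8; eeB_ = 2×4 = 8
Apply the phenotype rules: E_B_ (8) → black; eeB_ (8) → yellow
Phenotype counts (out of 16): 8 black, 8 yellow
black: 8 out of 16 → fraction 1/2
Expected count = 1/2 × 2016 = 1008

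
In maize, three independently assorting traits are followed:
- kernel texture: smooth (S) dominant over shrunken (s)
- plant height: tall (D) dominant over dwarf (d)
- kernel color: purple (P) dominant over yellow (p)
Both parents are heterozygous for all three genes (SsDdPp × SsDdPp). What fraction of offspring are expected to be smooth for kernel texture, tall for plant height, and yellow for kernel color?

Trihybrid cross: SsDdPp × SsDdPp
Each trait segregates independently with a 3:1 phenotypic ratio, so each gene contributes 3/4 (dominant) or 1/4 (recessive).
Target: smooth (kernel texture), tall (plant height), yellow (kernel color)
Probability = product of independent per-trait probabilities
= 3/4 × 3/4 × 1/4 = 9/64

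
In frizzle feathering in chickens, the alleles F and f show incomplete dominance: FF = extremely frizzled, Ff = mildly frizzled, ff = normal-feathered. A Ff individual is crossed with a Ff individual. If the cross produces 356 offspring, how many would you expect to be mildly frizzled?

Punnett square for Ff × Ff:
Offspring genotypes: 1 FF, 2 Ff, 1 ff
Phenotype counts: 1 extremely frizzled, 2 mildly frizzled, 1 normal-feathered
mildly frizzled: 2 out of 4 → fraction 1/2
Expected count = 1/2 × 356 = 178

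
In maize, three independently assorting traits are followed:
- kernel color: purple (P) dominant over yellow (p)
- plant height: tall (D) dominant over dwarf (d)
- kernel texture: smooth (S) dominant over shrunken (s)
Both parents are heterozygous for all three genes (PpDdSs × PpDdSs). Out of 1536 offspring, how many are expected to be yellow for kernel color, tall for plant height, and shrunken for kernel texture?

Trihybrid cross: PpDdSs × PpDdSs
Each trait segregates independently with a 3:1 phenotypic ratio, so each gene contributes 3/4 (dominant) or 1/4 (recessive).
Target: yellow (kernel color), tall (plant height), shrunken (kernel texture)
Probability = product of independent per-trait probabilities
= 1/4 × 3/4 × 1/4 = 3/64
Expected count = 3/64 × 1536 = 72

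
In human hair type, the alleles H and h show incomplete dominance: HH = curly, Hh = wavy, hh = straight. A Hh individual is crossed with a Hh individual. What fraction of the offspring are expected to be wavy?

Punnett square for Hh × Hh:
Offspring genotypes: 1 HH, 2 Hh, 1 hh
Phenotype counts: 1 curly, 2 wavy, 1 straight
wavy: 2 out of 4
Probability: 2/4 = 1/2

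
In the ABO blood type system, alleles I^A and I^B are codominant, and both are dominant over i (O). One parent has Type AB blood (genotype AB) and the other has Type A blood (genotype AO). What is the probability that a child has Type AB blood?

Cross: AB × AO
Possible offspring genotypes: 1 AA, 1 AO, 1 AB, 1 BO
Blood type counts: 2 Type A, 1 Type AB, 1 Type B
Probability of Type AB: 1/4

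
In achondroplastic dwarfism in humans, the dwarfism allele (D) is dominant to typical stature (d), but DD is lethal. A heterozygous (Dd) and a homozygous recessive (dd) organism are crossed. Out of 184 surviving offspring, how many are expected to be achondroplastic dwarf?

Cross: Dd × dd
Punnett square offspring (before lethality): 2 Dd, 2 dd
No DD offspring are produced in this cross.
achondroplastic dwarf: 2 out of 4 → fraction 1/2
Expected count = 1/2 × 184 = 92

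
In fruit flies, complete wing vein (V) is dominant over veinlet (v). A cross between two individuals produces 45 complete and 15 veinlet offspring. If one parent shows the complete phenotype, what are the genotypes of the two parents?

Observed offspring: 45 complete, 15 veinlet
The observed ratio simplifies to 3:1. Veinlet (vv) offspring appear, so each parent must contribute one v allele. The parent stated to show complete carries V, so it is Vv. The other parent is then either Vv or vv: Vv × vv would give a 1:1 split, whereas Vv × Vv gives 3:1 — matching the data. So both parents are heterozygous (Vv × Vv).
Parent genotypes: Vv × Vv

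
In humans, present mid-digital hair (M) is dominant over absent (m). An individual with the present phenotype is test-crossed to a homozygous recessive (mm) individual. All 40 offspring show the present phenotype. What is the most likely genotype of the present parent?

Test cross: ? × mm
All offspring are present.
If the unknown parent were heterozygous (Mm), about half of 40 offspring would be absent; none are. The unknown parent is most likely homozygous dominant (MM).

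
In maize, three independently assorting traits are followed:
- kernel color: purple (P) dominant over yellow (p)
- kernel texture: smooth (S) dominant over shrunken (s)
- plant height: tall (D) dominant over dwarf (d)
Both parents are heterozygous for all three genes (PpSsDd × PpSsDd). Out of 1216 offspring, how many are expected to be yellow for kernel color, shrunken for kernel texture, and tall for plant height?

Trihybrid cross: PpSsDd × PpSsDd
Each trait segregates independently with a 3:1 phenotypic ratio, so each gene contributes 3/4 (dominant) or 1/4 (recessive).
Target: yellow (kernel color), shrunken (kernel texture), tall (plant height)
Probability = product of independent per-trait probabilities
= 1/4 × 1/4 × 3/4 = 3/64
Expected count = 3/64 × 1216 = 57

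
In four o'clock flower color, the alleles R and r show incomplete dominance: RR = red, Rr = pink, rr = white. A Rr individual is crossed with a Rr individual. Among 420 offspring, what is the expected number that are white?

Punnett square for Rr × Rr:
Offspring genotypes: 1 RR, 2 Rr, 1 rr
Phenotype counts: 1 red, 2 pink, 1 white
white: 1 out of 4 → fraction 1/4
Expected count = 1/4 × 420 = 105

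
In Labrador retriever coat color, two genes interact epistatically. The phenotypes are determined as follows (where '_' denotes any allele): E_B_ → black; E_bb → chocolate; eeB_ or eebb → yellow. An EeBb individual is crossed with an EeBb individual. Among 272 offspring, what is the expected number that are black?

Cross: EeBb × EeBb — consider each gene separately:
E gene: Ee × Ee → 1 EE, 2 Ee, 1 ee → 3 E_ : 1 ee (out of 4)
B gene: Bb × Bb → 1 BB, 2 Bb, 1 bb → 3 B_ : 1 bb (out of 4)
Genotype classes (out of 4 × 4 = 16): E_B_ = 3×3 = 9; E_bb = 3×1 = 3; eeB_ = 1×3 = 3; eebb = 1×1 = 1
Apply the phenotype rules: E_B_ (9) → black; E_bb (3) → chocolate; eeB_ (3) + eebb (1) → yellow
Phenotype counts (out of 16): 9 black, 3 chocolate, 4 yellow
black: 9 out of 16 → fraction 9/16
Expected count = 9/16 × 272 = 153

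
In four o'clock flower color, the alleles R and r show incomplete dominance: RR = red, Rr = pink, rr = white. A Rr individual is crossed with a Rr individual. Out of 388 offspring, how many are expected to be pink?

Punnett square for Rr × Rr:
Offspring genotypes: 1 RR, 2 Rr, 1 rr
Phenotype counts: 1 red, 2 pink, 1 white
pink: 2 out of 4 → fraction 1/2
Expected count = 1/2 × 388 = 194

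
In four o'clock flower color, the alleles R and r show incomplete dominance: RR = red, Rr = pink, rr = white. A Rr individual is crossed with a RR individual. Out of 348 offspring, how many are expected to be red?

Punnett square for Rr × RR:
Offspring genotypes: 2 RR, 2 Rr
Phenotype counts: 2 red, 2 pink
red: 2 out of 4 → fraction 1/2
Expected count = 1/2 × 348 = 174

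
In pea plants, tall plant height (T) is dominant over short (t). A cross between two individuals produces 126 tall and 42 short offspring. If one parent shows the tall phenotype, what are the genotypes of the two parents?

Observed offspring: 126 tall, 42 short
The observed ratio simplifies to 3:1. Short (tt) offspring appear, so each parent must contribute one t allele. The parent stated to show tall carries T, so it is Tt. The other parent is then either Tt or tt: Tt × tt would give a 1:1 split, whereas Tt × Tt gives 3:1 — matching the data. So both parents are heterozygous (Tt × Tt).
Parent genotypes: Tt × Tt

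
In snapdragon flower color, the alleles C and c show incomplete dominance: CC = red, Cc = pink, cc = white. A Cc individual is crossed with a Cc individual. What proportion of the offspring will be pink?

Punnett square for Cc × Cc:
Offspring genotypes: 1 CC, 2 Cc, 1 cc
Phenotype counts: 1 red, 2 pink, 1 white
pink: 2 out of 4
Probability: 2/4 = 1/2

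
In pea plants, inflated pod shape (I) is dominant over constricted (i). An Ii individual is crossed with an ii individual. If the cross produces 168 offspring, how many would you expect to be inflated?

Punnett square for Ii × ii:
Offspring genotypes: 2 Ii, 2 ii
inflated: 2, constricted: 2
inflated: 2 out of 4 → fraction 1/2
Expected count = 1/2 × 168 = 84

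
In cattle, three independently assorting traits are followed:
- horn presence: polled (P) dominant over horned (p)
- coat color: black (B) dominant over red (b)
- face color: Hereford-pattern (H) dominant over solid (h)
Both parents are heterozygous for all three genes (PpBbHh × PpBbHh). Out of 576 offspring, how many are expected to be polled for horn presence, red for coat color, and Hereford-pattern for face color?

Trihybrid cross: PpBbHh × PpBbHh
Each trait segregates independently with a 3:1 phenotypic ratio, so each gene contributes 3/4 (dominant) or 1/4 (recessive).
Target: polled (horn presence), red (coat color), Hereford-pattern (face color)
Probability = product of independent per-trait probabilities
= 3/4 × 1/4 × 3/4 = 9/64
Expected count = 9/64 × 576 = 81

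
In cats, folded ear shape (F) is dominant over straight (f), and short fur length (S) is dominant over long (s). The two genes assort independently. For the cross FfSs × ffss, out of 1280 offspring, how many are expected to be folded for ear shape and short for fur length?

Dihybrid cross FfSs × ffss — consider each gene separately:
ear shape: Ff × ff → 2 Ff, 2 ff → 2 F_ : 2 ff (out of 4)
fur length: Ss × ss → 2 Ss, 2 ss → 2 S_ : 2 ss (out of 4)
Looking for: folded (F_) and short (S_)
P(folded) = 2/4, P(short) = 2/4
P(both) = 2/4 × 2/4 = 4/16 = 1/4
Expected count = 1/4 × 1280 = 320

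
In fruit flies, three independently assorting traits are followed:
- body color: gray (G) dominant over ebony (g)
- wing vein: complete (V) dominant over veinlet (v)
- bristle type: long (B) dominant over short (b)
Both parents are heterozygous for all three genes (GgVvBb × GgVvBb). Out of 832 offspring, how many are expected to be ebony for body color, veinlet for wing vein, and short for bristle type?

Trihybrid cross: GgVvBb × GgVvBb
Each trait segregates independently with a 3:1 phenotypic ratio, so each gene contributes 3/4 (dominant) or 1/4 (recessive).
Target: ebony (body color), veinlet (wing vein), short (bristle type)
Probability = product of independent per-trait probabilities
= 1/4 × 1/4 × 1/4 = 1/64
Expected count = 1/64 × 832 = 13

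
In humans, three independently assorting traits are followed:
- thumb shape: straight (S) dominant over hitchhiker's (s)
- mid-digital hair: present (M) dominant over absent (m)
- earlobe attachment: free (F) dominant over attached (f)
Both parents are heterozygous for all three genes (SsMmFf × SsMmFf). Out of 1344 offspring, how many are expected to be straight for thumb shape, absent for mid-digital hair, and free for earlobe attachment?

Trihybrid cross: SsMmFf × SsMmFf
Each trait segregates independently with a 3:1 phenotypic ratio, so each gene contributes 3/4 (dominant) or 1/4 (recessive).
Target: straight (thumb shape), absent (mid-digital hair), free (earlobe attachment)
Probability = product of independent per-trait probabilities
= 3/4 × 1/4 × 3/4 = 9/64
Expected count = 9/64 × 1344 = 189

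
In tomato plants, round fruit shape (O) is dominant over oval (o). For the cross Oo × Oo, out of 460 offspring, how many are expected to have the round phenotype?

Punnett square for Oo × Oo:
Offspring genotypes: 1 OO, 2 Oo, 1 oo
Total offspring: 4
Count with target: 3
Probability: 3/4
Expected count = 3/4 × 460 = 345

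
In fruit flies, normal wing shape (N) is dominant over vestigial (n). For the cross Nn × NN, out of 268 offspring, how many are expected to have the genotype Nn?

Punnett square for Nn × NN:
Offspring genotypes: 2 NN, 2 Nn
Total offspring: 4
Count with target: 2
Probability: 2/4 = 1/2
Expected count = 1/2 × 268 = 134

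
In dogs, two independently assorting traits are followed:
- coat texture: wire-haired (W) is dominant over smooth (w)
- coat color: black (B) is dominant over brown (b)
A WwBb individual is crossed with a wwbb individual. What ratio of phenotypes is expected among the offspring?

Dihybrid cross WwBb × wwbb — consider each gene separately:
coat texture: Ww × ww → 2 Ww, 2 ww → 2 W_ : 2 ww (out of 4)
coat color: Bb × bb → 2 Bb, 2 bb → 2 B_ : 2 bb (out of 4)
Combine (counts out of 4 × 4 = 16): wire-haired/black (W_B_) = 2×2 = 4; wire-haired/brown (W_bb) = 2×2 = 4; smooth/black (wwB_) = 2×2 = 4; smooth/brown (wwbb) = 2×2 = 4
Phenotype counts (out of 16): 4 wire-haired/black, 4 wire-haired/brown, 4 smooth/black, 4 smooth/brown
Ratio: 1 wire-haired/black : 1 wire-haired/brown : 1 smooth/black : 1 smooth/brown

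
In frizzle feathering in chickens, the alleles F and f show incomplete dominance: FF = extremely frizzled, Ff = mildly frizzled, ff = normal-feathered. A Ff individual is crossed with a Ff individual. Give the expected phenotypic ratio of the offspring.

Punnett square for Ff × Ff:
Offspring genotypes: 1 FF, 2 Ff, 1 ff
Phenotype counts: 1 extremely frizzled, 2 mildly frizzled, 1 normal-feathered
Ratio: 1 extremely frizzled : 2 mildly frizzled : 1 normal-feathered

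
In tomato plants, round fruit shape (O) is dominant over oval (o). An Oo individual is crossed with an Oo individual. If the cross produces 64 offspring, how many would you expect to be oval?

Punnett square for Oo × Oo:
Offspring genotypes: 1 OO, 2 Oo, 1 oo
round: 3, oval: 1
oval: 1 out of 4 → fraction 1/4
Expected count = 1/4 × 64 = 16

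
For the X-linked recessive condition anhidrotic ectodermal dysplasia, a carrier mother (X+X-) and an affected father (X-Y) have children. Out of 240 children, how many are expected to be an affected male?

Cross: X+X- × X-Y
Offspring: 1 X+X-, 1 X+Y, 1 X-X-, 1 X-Y
Probability of an affected male: 1/4
Expected count = 1/4 × 240 = 60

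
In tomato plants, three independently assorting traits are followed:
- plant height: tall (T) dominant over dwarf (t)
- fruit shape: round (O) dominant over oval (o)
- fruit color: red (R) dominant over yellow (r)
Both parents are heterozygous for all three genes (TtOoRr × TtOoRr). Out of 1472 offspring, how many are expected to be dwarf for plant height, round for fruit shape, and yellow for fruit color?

Trihybrid cross: TtOoRr × TtOoRr
Each trait segregates independently with a 3:1 phenotypic ratio, so each gene contributes 3/4 (dominant) or 1/4 (recessive).
Target: dwarf (plant height), round (fruit shape), yellow (fruit color)
Probability = product of independent per-trait probabilities
= 1/4 × 3/4 × 1/4 = 3/64
Expected count = 3/64 × 1472 = 69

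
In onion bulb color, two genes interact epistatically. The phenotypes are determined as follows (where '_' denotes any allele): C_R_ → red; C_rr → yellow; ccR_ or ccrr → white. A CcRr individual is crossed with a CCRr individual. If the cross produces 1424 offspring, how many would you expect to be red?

Cross: CcRr × CCRr — consider each gene separately:
C gene: Cc × CC → 2 CC, 2 Cc → 4 C_ (out of 4)
R gene: Rr × Rr → 1 RR, 2 Rr, 1 rr → 3 R_ : 1 rr (out of 4)
Genotype classes (out of 4 × 4 = 16): C_R_ = 4×3 = 12; C_rr = 4×1 = 4
Apply the phenotype rules: C_R_ (12) → red; C_rr (4) → yellow
Phenotype counts (out of 16): 12 red, 4 yellow
red: 12 out of 16 → fraction 3/4
Expected count = 3/4 × 1424 = 1068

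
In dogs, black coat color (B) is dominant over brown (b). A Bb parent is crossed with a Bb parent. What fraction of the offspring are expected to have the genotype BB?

Punnett square for Bb × Bb:
Offspring genotypes: 1 BB, 2 Bb, 1 bb
Total offspring: 4
Count with target: 1
Probability: 1/4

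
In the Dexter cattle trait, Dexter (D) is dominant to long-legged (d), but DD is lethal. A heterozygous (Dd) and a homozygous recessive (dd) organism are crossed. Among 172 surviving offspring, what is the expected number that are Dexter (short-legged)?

Cross: Dd × dd
Punnett square offspring (before lethality): 2 Dd, 2 dd
No DD offspring are produced in this cross.
Dexter (short-legged): 2 out of 4 → fraction 1/2
Expected count = 1/2 × 172 = 86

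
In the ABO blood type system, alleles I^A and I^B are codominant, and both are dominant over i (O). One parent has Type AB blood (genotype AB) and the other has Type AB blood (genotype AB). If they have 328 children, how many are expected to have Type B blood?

Cross: AB × AB
Possible offspring genotypes: 1 AA, 2 AB, 1 BB
Blood type counts: 1 Type A, 2 Type AB, 1 Type B
Probability of Type B: 1/4
Expected count = 1/4 × 328 = 82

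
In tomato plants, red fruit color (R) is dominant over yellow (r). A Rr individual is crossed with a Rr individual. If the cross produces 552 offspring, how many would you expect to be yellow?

Punnett square for Rr × Rr:
Offspring genotypes: 1 RR, 2 Rr, 1 rr
red: 3, yellow: 1
yellow: 1 out of 4 → fraction 1/4
Expected count = 1/4 × 552 = 138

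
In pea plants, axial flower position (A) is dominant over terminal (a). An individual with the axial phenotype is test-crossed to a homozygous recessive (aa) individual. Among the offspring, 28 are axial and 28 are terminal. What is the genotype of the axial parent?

Test cross: ? × aa
Offspring: 28 axial, 28 terminal — approximately 1:1.
A 1:1 ratio in a test cross indicates the unknown parent is heterozygous (Aa).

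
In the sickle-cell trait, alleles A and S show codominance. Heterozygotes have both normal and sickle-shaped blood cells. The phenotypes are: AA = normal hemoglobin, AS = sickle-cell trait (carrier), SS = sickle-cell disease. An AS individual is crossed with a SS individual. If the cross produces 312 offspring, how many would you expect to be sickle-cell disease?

Punnett square for AS × SS:
Offspring genotypes: 2 AS, 2 SS
Phenotype counts: 2 sickle-cell trait (carrier), 2 sickle-cell disease
sickle-cell disease: 2 out of 4 → fraction 1/2
Expected count = 1/2 × 312 = 156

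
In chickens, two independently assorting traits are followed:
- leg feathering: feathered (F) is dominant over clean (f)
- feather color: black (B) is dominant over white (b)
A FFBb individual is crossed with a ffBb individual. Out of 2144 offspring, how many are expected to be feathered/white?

Dihybrid cross FFBb × ffBb — consider each gene separately:
leg feathering: FF × ff → 4 Ff → 4 F_ (out of 4)
feather color: Bb × Bb → 1 BB, 2 Bb, 1 bb → 3 B_ : 1 bb (out of 4)
Combine (counts out of 4 × 4 = 16): feathered/black (F_B_) = 4×3 = 12; feathered/white (F_bb) = 4×1 = 4
Phenotype counts (out of 16): 12 feathered/black, 4 feathered/white
feathered/white: 4 out of 16 → fraction 1/4
Expected count = 1/4 × 2144 = 536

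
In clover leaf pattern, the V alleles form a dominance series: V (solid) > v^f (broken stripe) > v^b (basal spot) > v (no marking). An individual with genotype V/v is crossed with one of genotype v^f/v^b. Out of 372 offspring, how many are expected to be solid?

Cross: V/v × v^f/v^b
Allele dominance: V > v^f > v^b > v
Offspring genotypes: 1 V/v^f, 1 V/v^b, 1 v^f/v, 1 v^b/v
Phenotype counts: 2 solid, 1 broken stripe, 1 basal spot
solid: 2 out of 4 → fraction 1/2
Expected count = 1/2 × 372 = 186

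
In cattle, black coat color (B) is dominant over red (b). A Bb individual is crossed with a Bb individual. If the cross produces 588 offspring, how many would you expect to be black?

Punnett square for Bb × Bb:
Offspring genotypes: 1 BB, 2 Bb, 1 bb
black: 3, red: 1
black: 3 out of 4 → fraction 3/4
Expected count = 3/4 × 588 = 441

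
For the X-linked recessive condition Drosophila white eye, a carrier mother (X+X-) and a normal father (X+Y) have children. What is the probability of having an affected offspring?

Cross: X+X- × X+Y
Offspring: 1 X+X+, 1 X+Y, 1 X+X-, 1 X-Y
Probability of an affected offspring: 1/4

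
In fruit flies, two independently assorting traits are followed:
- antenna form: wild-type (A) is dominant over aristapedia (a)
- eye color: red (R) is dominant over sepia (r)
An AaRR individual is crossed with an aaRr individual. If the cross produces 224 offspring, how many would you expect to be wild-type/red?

Dihybrid cross AaRR × aaRr — consider each gene separately:
antenna form: Aa × aa → 2 Aa, 2 aa → 2 A_ : 2 aa (out of 4)
eye color: RR × Rr → 2 RR, 2 Rr → 4 R_ (out of 4)
Combine (counts out of 4 × 4 = 16): wild-type/red (A_R_) = 2×4 = 8; aristapedia/red (aaR_) = 2×4 = 8
Phenotype counts (out of 16): 8 wild-type/red, 8 aristapedia/red
wild-type/red: 8 out of 16 → fraction 1/2
Expected count = 1/2 × 224 = 112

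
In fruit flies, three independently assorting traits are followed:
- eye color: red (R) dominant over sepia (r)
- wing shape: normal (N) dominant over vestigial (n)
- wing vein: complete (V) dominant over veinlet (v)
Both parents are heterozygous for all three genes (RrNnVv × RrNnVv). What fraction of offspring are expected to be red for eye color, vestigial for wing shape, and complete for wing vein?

Trihybrid cross: RrNnVv × RrNnVv
Each trait segregates independently with a 3:1 phenotypic ratio, so each gene contributes 3/4 (dominant) or 1/4 (recessive).
Target: red (eye color), vestigial (wing shape), complete (wing vein)
Probability = product of independent per-trait probabilities
= 3/4 × 1/4 × 3/4 = 9/64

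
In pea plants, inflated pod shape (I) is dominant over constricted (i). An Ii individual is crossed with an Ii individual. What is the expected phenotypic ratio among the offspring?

Punnett square for Ii × Ii:
Offspring genotypes: 1 II, 2 Ii, 1 ii
inflated: 3, constricted: 1
Ratio: 3:1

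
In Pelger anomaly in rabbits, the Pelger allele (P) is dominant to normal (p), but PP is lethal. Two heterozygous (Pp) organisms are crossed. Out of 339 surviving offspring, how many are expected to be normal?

Cross: Pp × Pp
Punnett square offspring (before lethality): 1 PP, 2 Pp, 1 pp
The PP genotype is lethal (embryos die); surviving offspring: 2 Pp, 1 pp
normal: 1 out of 3 → fraction 1/3
Expected count = 1/3 × 339 = 113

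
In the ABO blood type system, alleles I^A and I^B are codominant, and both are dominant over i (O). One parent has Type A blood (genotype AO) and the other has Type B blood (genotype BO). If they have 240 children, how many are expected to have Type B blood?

Cross: AO × BO
Possible offspring genotypes: 1 AB, 1 AO, 1 BO, 1 OO
Blood type counts: 1 Type AB, 1 Type A, 1 Type B, 1 Type O
Probability of Type B: 1/4
Expected count = 1/4 × 240 = 60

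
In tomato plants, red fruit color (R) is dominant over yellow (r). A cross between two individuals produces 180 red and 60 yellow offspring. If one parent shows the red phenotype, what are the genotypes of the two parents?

Observed offspring: 180 red, 60 yellow
The observed ratio simplifies to 3:1. Yellow (rr) offspring appear, so each parent must contribute one r allele. The parent stated to show red carries R, so it is Rr. The other parent is then either Rr or rr: Rr × rr would give a 1:1 split, whereas Rr × Rr gives 3:1 — matching the data. So both parents are heterozygous (Rr × Rr).
Parent genotypes: Rr × Rr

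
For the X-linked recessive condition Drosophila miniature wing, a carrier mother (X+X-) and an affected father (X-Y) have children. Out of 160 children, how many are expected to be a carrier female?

Cross: X+X- × X-Y
Offspring: 1 X+X-, 1 X+Y, 1 X-X-, 1 X-Y
Probability of a carrier female: 1/4
Expected count = 1/4 × 160 = 40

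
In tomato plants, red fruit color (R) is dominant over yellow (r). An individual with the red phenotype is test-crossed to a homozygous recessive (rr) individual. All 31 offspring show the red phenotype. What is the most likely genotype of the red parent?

Test cross: ? × rr
All offspring are red.
If the unknown parent were heterozygous (Rr), about half of 31 offspring would be yellow; none are. The unknown parent is most likely homozygous dominant (RR).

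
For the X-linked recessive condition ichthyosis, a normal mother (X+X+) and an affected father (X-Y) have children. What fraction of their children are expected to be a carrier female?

Cross: X+X+ × X-Y
Offspring: 2 X+X-, 2 X+Y
Probability of a carrier female: 2/4 = 1/2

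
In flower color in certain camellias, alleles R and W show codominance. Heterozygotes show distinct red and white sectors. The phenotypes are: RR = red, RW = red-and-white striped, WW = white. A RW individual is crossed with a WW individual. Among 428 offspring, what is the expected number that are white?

Punnett square for RW × WW:
Offspring genotypes: 2 RW, 2 WW
Phenotype counts: 2 red-and-white striped, 2 white
white: 2 out of 4 → fraction 1/2
Expected count = 1/2 × 428 = 214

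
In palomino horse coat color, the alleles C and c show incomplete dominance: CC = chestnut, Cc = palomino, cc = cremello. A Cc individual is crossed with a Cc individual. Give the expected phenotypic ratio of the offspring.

Punnett square for Cc × Cc:
Offspring genotypes: 1 CC, 2 Cc, 1 cc
Phenotype counts: 1 chestnut, 2 palomino, 1 cremello
Ratio: 1 chestnut : 2 palomino : 1 cremello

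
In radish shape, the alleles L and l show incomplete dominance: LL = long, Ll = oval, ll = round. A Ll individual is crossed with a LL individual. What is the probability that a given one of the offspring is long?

Punnett square for Ll × LL:
Offspring genotypes: 2 LL, 2 Ll
Phenotype counts: 2 long, 2 oval
long: 2 out of 4
Probability: 2/4 = 1/2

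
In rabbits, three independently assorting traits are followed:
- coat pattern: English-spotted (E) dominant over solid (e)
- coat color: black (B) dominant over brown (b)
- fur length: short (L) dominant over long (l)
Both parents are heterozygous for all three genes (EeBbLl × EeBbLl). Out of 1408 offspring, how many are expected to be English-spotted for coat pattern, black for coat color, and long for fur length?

Trihybrid cross: EeBbLl × EeBbLl
Each trait segregates independently with a 3:1 phenotypic ratio, so each gene contributes 3/4 (dominant) or 1/4 (recessive).
Target: English-spotted (coat pattern), black (coat color), long (fur length)
Probability = product of independent per-trait probabilities
= 3/4 × 3/4 × 1/4 = 9/64
Expected count = 9/64 × 1408 = 198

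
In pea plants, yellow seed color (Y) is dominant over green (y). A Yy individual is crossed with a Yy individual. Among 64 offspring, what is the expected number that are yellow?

Punnett square for Yy × Yy:
Offspring genotypes: 1 YY, 2 Yy, 1 yy
yellow: 3, green: 1
yellow: 3 out of 4 → fraction 3/4
Expected count = 3/4 × 64 = 48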